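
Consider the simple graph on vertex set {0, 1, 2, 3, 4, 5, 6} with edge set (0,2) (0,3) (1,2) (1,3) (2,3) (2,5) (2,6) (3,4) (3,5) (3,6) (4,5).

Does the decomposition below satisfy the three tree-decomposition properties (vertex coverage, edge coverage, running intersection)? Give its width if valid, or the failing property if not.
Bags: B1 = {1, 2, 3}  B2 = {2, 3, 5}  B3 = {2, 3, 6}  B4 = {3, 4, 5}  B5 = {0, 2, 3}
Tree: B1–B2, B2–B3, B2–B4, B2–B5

Vertex coverage: the bags together contain {0, 1, 2, 3, 4, 5, 6}, the full vertex set. Edge coverage: each edge of G has both endpoints in at least one bag. Running intersection: for every vertex, the bags containing it form a connected subtree. All three properties hold, so this is a valid tree decomposition of width max|bag| − 1 = 2, and hence tw(G) ≤ 2.

Yes; width 2.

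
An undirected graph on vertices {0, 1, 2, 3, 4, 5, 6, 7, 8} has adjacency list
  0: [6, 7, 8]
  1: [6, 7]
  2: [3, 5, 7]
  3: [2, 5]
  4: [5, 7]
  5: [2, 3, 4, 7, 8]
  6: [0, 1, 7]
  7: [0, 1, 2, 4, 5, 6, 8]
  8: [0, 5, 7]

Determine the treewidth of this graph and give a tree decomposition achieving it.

Treewidth 2.
Bags: B1 = {2, 3, 5}  B2 = {2, 5, 7}  B3 = {5, 7, 8}  B4 = {4, 5, 7}  B5 = {0, 7, 8}  B6 = {0, 6, 7}  B7 = {1, 6, 7}
Tree: B1–B2, B2–B3, B3–B4, B3–B5, B5–B6, B6–B7

The largest bag has 3 vertices, giving width 2; this decomposition certifies tw(G) ≤ 2. Conversely, {2, 3, 5} is a clique of size 3, and the vertices of any clique must share a bag in every tree decomposition; so some bag has ≥ 3 vertices and tw(G) ≥ 2. Combining the bounds, tw(G) = 2.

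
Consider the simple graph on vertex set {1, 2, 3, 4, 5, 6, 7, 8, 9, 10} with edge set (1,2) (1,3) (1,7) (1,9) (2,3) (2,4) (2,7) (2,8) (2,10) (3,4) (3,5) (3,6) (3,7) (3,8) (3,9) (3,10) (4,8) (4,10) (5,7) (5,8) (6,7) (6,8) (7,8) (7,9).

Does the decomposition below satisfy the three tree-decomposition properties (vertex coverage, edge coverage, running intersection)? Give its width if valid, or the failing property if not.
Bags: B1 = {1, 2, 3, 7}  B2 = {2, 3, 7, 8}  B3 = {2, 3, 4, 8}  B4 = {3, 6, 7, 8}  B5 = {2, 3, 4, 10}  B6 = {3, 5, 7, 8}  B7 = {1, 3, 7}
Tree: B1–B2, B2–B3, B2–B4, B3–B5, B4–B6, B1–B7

A tree decomposition must satisfy three properties: every vertex lies in some bag; for every edge, both endpoints lie together in some bag; and for every vertex, the bags containing it form a connected subtree. Here vertex 9 appears in no bag, so the decomposition is invalid.

No — vertex 9 appears in no bag.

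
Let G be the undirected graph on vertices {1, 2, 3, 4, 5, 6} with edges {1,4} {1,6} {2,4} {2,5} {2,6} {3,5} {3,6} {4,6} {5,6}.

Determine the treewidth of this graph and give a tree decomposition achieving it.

Treewidth 2.
Bags: B1 = {2, 4, 6}  B2 = {2, 5, 6}  B3 = {3, 5, 6}  B4 = {1, 4, 6}
Tree: B1–B2, B2–B3, B1–B4

Every bag has size at most 3, so the width is 3 − 1 = 2 and tw(G) ≤ 2. Conversely, {1, 4, 6} is a clique of size 3, and the vertices of any clique must share a bag in every tree decomposition; so some bag has ≥ 3 vertices and tw(G) ≥ 2. Hence tw(G) = 2 exactly.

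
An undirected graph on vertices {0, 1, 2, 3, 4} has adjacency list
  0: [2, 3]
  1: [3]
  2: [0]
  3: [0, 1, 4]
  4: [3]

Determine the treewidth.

A width-1 tree decomposition is:
Bags: B1 = {0, 3}  B2 = {3, 4}  B3 = {1, 3}  B4 = {0, 2}
Tree: B1–B2, B1–B3, B1–B4
Each bag holds 2 vertices, so the decomposition has width 1, which upper-bounds the treewidth. Any graph with an edge has treewidth ≥ 1, and G has the edge 0–3. Hence tw(G) = 1 exactly.

1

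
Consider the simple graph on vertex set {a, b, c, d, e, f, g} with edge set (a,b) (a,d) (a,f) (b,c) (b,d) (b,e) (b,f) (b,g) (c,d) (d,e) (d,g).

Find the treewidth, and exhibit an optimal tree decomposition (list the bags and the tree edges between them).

Treewidth 2.
One optimal decomposition is:
Bags: B1 = {b, d, e}  B2 = {b, d, g}  B3 = {a, b, d}  B4 = {b, c, d}  B5 = {a, b, f}
Tree: B1–B2, B1–B3, B1–B4, B3–B5

The largest bag has 3 vertices, giving width 2; this decomposition certifies tw(G) ≤ 2. Conversely, {b, d, g} is a clique of size 3, and the vertices of any clique must share a bag in every tree decomposition; so some bag has ≥ 3 vertices and tw(G) ≥ 2. Hence tw(G) = 2 exactly.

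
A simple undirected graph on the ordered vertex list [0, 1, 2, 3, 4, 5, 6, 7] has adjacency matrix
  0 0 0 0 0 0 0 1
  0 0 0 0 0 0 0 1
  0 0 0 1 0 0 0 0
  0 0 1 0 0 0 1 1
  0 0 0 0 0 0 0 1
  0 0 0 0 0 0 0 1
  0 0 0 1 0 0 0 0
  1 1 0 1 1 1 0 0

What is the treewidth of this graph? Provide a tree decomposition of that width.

Every bag has size at most 2, so the width is 2 − 1 = 1 and tw(G) ≤ 1. Any graph with an edge has treewidth ≥ 1, and G has the edge 6–3. The upper and lower bounds meet at 1, so that is the treewidth.

Treewidth 1.
One such decomposition:
Bags: B1 = {3, 6}  B2 = {3, 7}  B3 = {5, 7}  B4 = {0, 7}  B5 = {2, 3}  B6 = {4, 7}  B7 = {1, 7}
Tree: B1–B2, B2–B3, B3–B4, B2–B5, B3–B6, B4–B7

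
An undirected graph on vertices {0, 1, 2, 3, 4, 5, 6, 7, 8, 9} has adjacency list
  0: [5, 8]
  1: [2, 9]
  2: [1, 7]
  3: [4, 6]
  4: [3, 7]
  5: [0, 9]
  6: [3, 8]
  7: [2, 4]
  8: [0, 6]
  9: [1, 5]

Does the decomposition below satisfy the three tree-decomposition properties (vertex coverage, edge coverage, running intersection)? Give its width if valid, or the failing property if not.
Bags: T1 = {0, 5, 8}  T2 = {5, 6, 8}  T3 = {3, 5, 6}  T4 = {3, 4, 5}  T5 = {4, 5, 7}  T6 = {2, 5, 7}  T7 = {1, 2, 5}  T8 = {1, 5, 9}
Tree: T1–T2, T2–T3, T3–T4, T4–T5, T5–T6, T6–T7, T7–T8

Yes; width 2.

Every vertex of G appears in some bag (union = {0, 1, 2, 3, 4, 5, 6, 7, 8, 9}); every edge is covered by a bag; and for each vertex v the set of bags containing v is connected in the bag tree. The decomposition is therefore valid. The largest bag has 3 vertices, so the width is 2.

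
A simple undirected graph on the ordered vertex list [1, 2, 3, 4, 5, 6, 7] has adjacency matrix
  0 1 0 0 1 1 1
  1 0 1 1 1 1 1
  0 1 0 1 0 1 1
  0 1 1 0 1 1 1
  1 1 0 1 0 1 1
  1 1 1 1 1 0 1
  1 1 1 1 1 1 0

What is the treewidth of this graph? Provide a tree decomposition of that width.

Treewidth 4.
One optimal decomposition is:
Bags: B1 = {2, 4, 5, 6, 7}  B2 = {2, 3, 4, 6, 7}  B3 = {1, 2, 5, 6, 7}
Tree: B1–B2, B1–B3

Every bag has size at most 5, so the width is 5 − 1 = 4 and tw(G) ≤ 4. For the lower bound, the 5 vertices {1, 2, 5, 6, 7} are pairwise adjacent, and any tree decomposition puts a clique entirely inside one bag — forcing width ≥ 4. Hence tw(G) = 4 exactly.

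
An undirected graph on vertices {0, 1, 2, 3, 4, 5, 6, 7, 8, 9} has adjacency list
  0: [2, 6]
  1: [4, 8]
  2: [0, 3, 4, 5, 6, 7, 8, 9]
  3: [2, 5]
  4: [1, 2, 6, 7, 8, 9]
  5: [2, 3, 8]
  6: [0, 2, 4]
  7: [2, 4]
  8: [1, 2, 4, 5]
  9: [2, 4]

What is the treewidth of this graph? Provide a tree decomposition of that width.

Every bag has size at most 3, so the width is 3 − 1 = 2 and tw(G) ≤ 2. On the other hand G contains the 3-clique {1, 4, 8}. A clique must lie in a single bag of any decomposition, so no decomposition can have width below 2. Hence tw(G) = 2 exactly.

Treewidth 2.
Bags: B1 = {0, 2, 6}  B2 = {2, 4, 6}  B3 = {2, 4, 8}  B4 = {2, 4, 7}  B5 = {2, 5, 8}  B6 = {1, 4, 8}  B7 = {2, 3, 5}  B8 = {2, 4, 9}
Tree: B1–B2, B2–B3, B3–B4, B3–B5, B3–B6, B5–B7, B3–B8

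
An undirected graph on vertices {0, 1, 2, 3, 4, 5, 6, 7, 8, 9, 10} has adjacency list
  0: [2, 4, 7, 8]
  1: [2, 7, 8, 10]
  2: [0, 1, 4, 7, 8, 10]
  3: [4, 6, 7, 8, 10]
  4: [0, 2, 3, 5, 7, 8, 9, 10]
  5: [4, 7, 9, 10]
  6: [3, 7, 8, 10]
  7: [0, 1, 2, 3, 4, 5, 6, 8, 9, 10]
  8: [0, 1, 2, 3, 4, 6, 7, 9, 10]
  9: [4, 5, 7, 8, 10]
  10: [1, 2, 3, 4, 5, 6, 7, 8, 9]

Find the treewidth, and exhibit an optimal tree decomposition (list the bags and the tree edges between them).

Treewidth 4.
One such decomposition:
Bags: B1 = {3, 4, 7, 8, 10}  B2 = {2, 4, 7, 8, 10}  B3 = {3, 6, 7, 8, 10}  B4 = {1, 2, 7, 8, 10}  B5 = {4, 7, 8, 9, 10}  B6 = {4, 5, 7, 9, 10}  B7 = {0, 2, 4, 7, 8}
Tree: B1–B2, B1–B3, B2–B4, B1–B5, B5–B6, B2–B7

Each bag holds 5 vertices, so the decomposition has width 4, which upper-bounds the treewidth. Conversely, {0, 2, 4, 7, 8} is a clique of size 5, and the vertices of any clique must share a bag in every tree decomposition; so some bag has ≥ 5 vertices and tw(G) ≥ 4. Therefore the treewidth is 4.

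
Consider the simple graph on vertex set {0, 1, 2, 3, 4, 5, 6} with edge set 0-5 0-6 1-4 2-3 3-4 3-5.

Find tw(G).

A width-1 tree decomposition is:
Bags: B1 = {3, 4}  B2 = {3, 5}  B3 = {2, 3}  B4 = {0, 5}  B5 = {1, 4}  B6 = {0, 6}
Tree: B1–B2, B2–B3, B2–B4, B1–B5, B4–B6
The largest bag has 2 vertices, giving width 1; this decomposition certifies tw(G) ≤ 1. G has an edge, so its treewidth is at least 1. Combining the bounds, tw(G) = 1.

1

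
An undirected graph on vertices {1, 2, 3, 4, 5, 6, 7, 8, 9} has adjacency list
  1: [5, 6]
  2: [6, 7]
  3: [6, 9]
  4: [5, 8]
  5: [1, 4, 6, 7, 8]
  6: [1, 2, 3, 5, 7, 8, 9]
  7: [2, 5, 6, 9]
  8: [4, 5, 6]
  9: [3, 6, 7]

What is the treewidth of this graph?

A width-2 tree decomposition is:
Bags: B1 = {5, 6, 7}  B2 = {5, 6, 8}  B3 = {6, 7, 9}  B4 = {1, 5, 6}  B5 = {3, 6, 9}  B6 = {2, 6, 7}  B7 = {4, 5, 8}
Tree: B1–B2, B1–B3, B2–B4, B3–B5, B3–B6, B2–B7
Every bag has size at most 3, so the width is 3 − 1 = 2 and tw(G) ≤ 2. For the lower bound, the 3 vertices {4, 5, 8} are pairwise adjacent, and any tree decomposition puts a clique entirely inside one bag — forcing width ≥ 2. The upper and lower bounds meet at 2, so that is the treewidth.

2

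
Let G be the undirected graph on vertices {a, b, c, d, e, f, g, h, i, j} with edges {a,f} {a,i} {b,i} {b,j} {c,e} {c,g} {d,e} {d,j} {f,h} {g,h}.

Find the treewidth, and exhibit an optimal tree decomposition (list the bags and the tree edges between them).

Treewidth 2.
Bags: B1 = {a, f, h}  B2 = {a, g, h}  B3 = {a, c, g}  B4 = {a, c, e}  B5 = {a, d, e}  B6 = {a, d, j}  B7 = {a, b, j}  B8 = {a, b, i}
Tree: B1–B2, B2–B3, B3–B4, B4–B5, B5–B6, B6–B7, B7–B8

Every bag has size at most 3, so the width is 3 − 1 = 2 and tw(G) ≤ 2. The edges a–f–h–g–c–e–d–j–b–i–a form a cycle, so G is not a tree and its treewidth is at least 2. Combining the bounds, tw(G) = 2.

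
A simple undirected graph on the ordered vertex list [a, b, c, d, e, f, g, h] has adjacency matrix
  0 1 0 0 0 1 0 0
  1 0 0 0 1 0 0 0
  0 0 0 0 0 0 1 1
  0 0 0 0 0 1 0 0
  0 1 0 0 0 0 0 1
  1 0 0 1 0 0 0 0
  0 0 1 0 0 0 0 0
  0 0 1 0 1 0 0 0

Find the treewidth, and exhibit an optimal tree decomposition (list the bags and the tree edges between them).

Treewidth 1.
One such decomposition:
Bags: B1 = {d, f}  B2 = {a, f}  B3 = {a, b}  B4 = {b, e}  B5 = {e, h}  B6 = {c, h}  B7 = {c, g}
Tree: B1–B2, B2–B3, B3–B4, B4–B5, B5–B6, B6–B7

Every bag has size at most 2, so the width is 2 − 1 = 1 and tw(G) ≤ 1. Any graph with an edge has treewidth ≥ 1, and G has the edge d–f. Therefore the treewidth is 1.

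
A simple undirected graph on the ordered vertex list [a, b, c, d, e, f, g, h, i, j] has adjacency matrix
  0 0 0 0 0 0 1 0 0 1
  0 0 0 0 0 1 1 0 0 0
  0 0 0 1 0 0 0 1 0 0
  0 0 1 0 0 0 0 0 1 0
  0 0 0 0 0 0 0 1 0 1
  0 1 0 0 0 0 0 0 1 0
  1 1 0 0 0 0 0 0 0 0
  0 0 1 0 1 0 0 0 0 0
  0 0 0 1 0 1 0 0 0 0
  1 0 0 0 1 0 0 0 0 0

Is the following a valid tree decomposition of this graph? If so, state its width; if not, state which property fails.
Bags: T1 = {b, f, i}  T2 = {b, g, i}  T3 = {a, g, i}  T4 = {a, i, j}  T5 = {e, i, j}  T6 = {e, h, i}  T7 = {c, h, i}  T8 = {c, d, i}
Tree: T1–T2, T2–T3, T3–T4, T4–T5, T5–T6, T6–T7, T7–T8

Every vertex of G appears in some bag (union = {a, b, c, d, e, f, g, h, i, j}); every edge is covered by a bag; and for each vertex v the set of bags containing v is connected in the bag tree. The decomposition is therefore valid. The largest bag has 3 vertices, so the width is 2.

Yes; width 2.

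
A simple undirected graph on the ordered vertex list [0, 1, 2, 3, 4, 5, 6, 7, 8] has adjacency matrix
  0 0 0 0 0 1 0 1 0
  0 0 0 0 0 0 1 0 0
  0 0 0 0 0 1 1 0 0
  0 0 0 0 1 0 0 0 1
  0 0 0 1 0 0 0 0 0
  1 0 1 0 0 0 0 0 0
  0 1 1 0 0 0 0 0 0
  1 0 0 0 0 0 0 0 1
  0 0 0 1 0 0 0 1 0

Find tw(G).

1

A width-1 tree decomposition is:
Bags: B1 = {3, 4}  B2 = {3, 8}  B3 = {7, 8}  B4 = {0, 7}  B5 = {0, 5}  B6 = {2, 5}  B7 = {2, 6}  B8 = {1, 6}
Tree: B1–B2, B2–B3, B3–B4, B4–B5, B5–B6, B6–B7, B7–B8
The largest bag has 2 vertices, giving width 1; this decomposition certifies tw(G) ≤ 1. G has an edge, so its treewidth is at least 1. Hence tw(G) = 1 exactly.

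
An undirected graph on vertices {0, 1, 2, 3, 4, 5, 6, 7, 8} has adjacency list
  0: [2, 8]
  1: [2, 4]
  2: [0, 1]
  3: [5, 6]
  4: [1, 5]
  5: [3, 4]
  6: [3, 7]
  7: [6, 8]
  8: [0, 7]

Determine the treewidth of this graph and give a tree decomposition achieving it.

Treewidth 2.
Bags: B1 = {1, 2, 4}  B2 = {2, 4, 5}  B3 = {2, 3, 5}  B4 = {2, 3, 6}  B5 = {2, 6, 7}  B6 = {2, 7, 8}  B7 = {0, 2, 8}
Tree: B1–B2, B2–B3, B3–B4, B4–B5, B5–B6, B6–B7

The largest bag has 3 vertices, giving width 2; this decomposition certifies tw(G) ≤ 2. The edges 2–1–4–5–3–6–7–8–0–2 form a cycle, so G is not a tree and its treewidth is at least 2. Therefore the treewidth is 2.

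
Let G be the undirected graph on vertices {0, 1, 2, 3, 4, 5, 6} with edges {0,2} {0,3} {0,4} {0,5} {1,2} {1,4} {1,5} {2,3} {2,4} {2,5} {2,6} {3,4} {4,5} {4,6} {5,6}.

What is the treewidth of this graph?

3

A width-3 tree decomposition is:
Bags: B1 = {1, 2, 4, 5}  B2 = {0, 2, 4, 5}  B3 = {2, 4, 5, 6}  B4 = {0, 2, 3, 4}
Tree: B1–B2, B1–B3, B2–B4
Every bag has size at most 4, so the width is 4 − 1 = 3 and tw(G) ≤ 3. On the other hand G contains the 4-clique {0, 2, 3, 4}. A clique must lie in a single bag of any decomposition, so no decomposition can have width below 3. Hence tw(G) = 3 exactly.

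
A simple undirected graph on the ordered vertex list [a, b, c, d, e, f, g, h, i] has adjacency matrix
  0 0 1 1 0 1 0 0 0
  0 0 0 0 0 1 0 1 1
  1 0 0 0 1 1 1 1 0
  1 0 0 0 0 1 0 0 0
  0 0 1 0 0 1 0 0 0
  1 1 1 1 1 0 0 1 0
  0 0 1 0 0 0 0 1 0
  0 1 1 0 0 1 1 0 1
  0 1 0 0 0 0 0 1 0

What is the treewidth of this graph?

2

A width-2 tree decomposition is:
Bags: B1 = {c, f, h}  B2 = {b, f, h}  B3 = {a, c, f}  B4 = {a, d, f}  B5 = {b, h, i}  B6 = {c, e, f}  B7 = {c, g, h}
Tree: B1–B2, B1–B3, B3–B4, B2–B5, B3–B6, B1–B7
Every bag has size at most 3, so the width is 3 − 1 = 2 and tw(G) ≤ 2. Conversely, {c, g, h} is a clique of size 3, and the vertices of any clique must share a bag in every tree decomposition; so some bag has ≥ 3 vertices and tw(G) ≥ 2. The upper and lower bounds meet at 2, so that is the treewidth.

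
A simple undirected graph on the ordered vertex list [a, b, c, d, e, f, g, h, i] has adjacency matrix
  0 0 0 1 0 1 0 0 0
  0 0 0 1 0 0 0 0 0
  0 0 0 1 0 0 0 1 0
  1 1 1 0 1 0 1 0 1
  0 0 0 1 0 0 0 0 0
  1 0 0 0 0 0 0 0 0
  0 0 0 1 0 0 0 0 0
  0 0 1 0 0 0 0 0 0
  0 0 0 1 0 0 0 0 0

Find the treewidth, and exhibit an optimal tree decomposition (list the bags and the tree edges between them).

Each bag holds 2 vertices, so the decomposition has width 1, which upper-bounds the treewidth. G has an edge, so its treewidth is at least 1. The upper and lower bounds meet at 1, so that is the treewidth.

Treewidth 1.
One optimal decomposition is:
Bags: B1 = {c, d}  B2 = {a, d}  B3 = {a, f}  B4 = {d, i}  B5 = {b, d}  B6 = {d, e}  B7 = {d, g}  B8 = {c, h}
Tree: B1–B2, B2–B3, B1–B4, B4–B5, B1–B6, B6–B7, B1–B8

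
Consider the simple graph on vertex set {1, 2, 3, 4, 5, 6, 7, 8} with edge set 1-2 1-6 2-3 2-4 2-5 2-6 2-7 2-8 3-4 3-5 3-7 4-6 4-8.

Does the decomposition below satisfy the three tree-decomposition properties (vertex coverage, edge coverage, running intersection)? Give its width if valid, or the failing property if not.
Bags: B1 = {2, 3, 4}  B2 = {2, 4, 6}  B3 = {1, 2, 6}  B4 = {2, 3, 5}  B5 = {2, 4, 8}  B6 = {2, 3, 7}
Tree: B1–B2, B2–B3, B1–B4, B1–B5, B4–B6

Vertex coverage: the bags together contain {1, 2, 3, 4, 5, 6, 7, 8}, the full vertex set. Edge coverage: each edge of G has both endpoints in at least one bag. Running intersection: for every vertex, the bags containing it form a connected subtree. All three properties hold, so this is a valid tree decomposition of width max|bag| − 1 = 2, and hence tw(G) ≤ 2.

Yes; width 2.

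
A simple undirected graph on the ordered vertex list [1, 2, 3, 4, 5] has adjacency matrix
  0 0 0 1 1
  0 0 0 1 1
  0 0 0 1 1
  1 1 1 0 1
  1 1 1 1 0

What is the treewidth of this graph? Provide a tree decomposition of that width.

Each bag holds 3 vertices, so the decomposition has width 2, which upper-bounds the treewidth. For the lower bound, the 3 vertices {1, 4, 5} are pairwise adjacent, and any tree decomposition puts a clique entirely inside one bag — forcing width ≥ 2. Therefore the treewidth is 2.

Treewidth 2.
One optimal decomposition is:
Bags: B1 = {2, 4, 5}  B2 = {1, 4, 5}  B3 = {3, 4, 5}
Tree: B1–B2, B1–B3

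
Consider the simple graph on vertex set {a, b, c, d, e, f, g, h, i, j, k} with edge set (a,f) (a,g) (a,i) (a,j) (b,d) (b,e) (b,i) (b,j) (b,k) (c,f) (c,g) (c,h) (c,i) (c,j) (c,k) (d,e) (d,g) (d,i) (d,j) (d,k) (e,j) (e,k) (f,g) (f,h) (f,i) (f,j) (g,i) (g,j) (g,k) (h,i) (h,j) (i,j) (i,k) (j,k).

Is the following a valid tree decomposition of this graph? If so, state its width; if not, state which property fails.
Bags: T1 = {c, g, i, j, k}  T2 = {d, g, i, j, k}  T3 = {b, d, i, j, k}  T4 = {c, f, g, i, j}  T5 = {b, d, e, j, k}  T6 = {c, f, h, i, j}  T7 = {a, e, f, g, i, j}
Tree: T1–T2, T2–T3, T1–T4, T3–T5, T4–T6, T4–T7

No — bags containing vertex e are not connected in the tree.

A tree decomposition must satisfy three properties: every vertex lies in some bag; for every edge, both endpoints lie together in some bag; and for every vertex, the bags containing it form a connected subtree. Here bags containing vertex e are not connected in the tree, so the decomposition is invalid.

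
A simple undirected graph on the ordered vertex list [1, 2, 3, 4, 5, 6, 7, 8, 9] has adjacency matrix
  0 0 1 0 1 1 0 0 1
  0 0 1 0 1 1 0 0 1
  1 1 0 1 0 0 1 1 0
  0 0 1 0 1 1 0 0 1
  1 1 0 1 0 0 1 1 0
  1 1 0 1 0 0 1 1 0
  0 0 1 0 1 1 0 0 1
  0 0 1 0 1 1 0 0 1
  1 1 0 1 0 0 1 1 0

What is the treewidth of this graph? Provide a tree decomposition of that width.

The largest bag has 5 vertices, giving width 4; this decomposition certifies tw(G) ≤ 4. For the lower bound: the 5 vertex sets {5,8}, {4,6}, {2,9}, {3}, {7} are disjoint, each induces a connected subgraph, and every pair is joined by at least one edge of G. Contracting each set to a single vertex therefore yields K_{5} as a minor, and since treewidth is minor-monotone, tw(G) ≥ tw(K_{5}) = 4. The upper and lower bounds meet at 4, so that is the treewidth.

Treewidth 4.
One optimal decomposition is:
Bags: B1 = {3, 5, 6, 8, 9}  B2 = {3, 4, 5, 6, 9}  B3 = {2, 3, 5, 6, 9}  B4 = {3, 5, 6, 7, 9}  B5 = {1, 3, 5, 6, 9}
Tree: B1–B2, B2–B3, B3–B4, B4–B5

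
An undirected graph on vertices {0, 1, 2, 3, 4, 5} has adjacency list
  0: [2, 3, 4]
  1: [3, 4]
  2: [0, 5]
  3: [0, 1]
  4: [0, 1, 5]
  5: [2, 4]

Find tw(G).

2

A width-2 tree decomposition is:
Bags: B1 = {1, 3, 4}  B2 = {0, 3, 4}  B3 = {0, 4, 5}  B4 = {0, 2, 5}
Tree: B1–B2, B2–B3, B3–B4
Every bag has size at most 3, so the width is 3 − 1 = 2 and tw(G) ≤ 2. The edges 1–3–0–4–1 form a cycle, so G is not a tree and its treewidth is at least 2. The upper and lower bounds meet at 2, so that is the treewidth.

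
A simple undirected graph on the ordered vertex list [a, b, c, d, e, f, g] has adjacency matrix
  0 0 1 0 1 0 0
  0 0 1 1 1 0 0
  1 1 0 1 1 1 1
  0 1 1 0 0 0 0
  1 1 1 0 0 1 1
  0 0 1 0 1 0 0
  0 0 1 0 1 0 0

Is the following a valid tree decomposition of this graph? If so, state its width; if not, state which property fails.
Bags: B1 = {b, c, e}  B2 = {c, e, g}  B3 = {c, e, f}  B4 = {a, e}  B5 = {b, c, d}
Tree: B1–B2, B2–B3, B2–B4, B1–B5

A tree decomposition must satisfy three properties: every vertex lies in some bag; for every edge, both endpoints lie together in some bag; and for every vertex, the bags containing it form a connected subtree. Here edge (c,a) lies in no bag, so the decomposition is invalid.

No — edge (c,a) lies in no bag.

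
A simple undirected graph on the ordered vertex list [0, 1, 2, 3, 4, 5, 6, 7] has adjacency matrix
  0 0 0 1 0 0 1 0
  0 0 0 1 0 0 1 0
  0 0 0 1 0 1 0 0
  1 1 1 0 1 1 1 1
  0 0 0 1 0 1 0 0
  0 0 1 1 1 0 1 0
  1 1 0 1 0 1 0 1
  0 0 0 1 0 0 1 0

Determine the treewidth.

A width-2 tree decomposition is:
Bags: B1 = {0, 3, 6}  B2 = {1, 3, 6}  B3 = {3, 5, 6}  B4 = {2, 3, 5}  B5 = {3, 6, 7}  B6 = {3, 4, 5}
Tree: B1–B2, B2–B3, B3–B4, B2–B5, B3–B6
Every bag has size at most 3, so the width is 3 − 1 = 2 and tw(G) ≤ 2. On the other hand G contains the 3-clique {2, 3, 5}. A clique must lie in a single bag of any decomposition, so no decomposition can have width below 2. Combining the bounds, tw(G) = 2.

2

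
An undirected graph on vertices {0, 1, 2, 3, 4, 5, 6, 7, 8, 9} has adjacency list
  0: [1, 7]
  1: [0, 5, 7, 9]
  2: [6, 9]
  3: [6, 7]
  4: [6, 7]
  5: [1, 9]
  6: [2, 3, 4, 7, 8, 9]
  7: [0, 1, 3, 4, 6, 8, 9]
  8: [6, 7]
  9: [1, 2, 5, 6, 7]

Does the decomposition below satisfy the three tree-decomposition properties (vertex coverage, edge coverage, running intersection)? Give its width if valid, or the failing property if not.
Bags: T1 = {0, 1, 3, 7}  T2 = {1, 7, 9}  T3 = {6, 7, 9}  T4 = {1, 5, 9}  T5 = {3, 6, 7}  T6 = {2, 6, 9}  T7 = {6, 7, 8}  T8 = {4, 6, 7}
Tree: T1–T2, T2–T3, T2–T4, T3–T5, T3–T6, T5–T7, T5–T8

A tree decomposition must satisfy three properties: every vertex lies in some bag; for every edge, both endpoints lie together in some bag; and for every vertex, the bags containing it form a connected subtree. Here bags containing vertex 3 are not connected in the tree, so the decomposition is invalid.

No — bags containing vertex 3 are not connected in the tree.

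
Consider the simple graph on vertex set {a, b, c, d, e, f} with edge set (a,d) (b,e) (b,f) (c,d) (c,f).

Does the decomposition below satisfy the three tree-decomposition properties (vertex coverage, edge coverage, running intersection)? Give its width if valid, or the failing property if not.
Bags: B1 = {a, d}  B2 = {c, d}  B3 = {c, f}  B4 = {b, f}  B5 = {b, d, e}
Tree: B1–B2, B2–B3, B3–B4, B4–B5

A tree decomposition must satisfy three properties: every vertex lies in some bag; for every edge, both endpoints lie together in some bag; and for every vertex, the bags containing it form a connected subtree. Here bags containing vertex d are not connected in the tree, so the decomposition is invalid.

No — bags containing vertex d are not connected in the tree.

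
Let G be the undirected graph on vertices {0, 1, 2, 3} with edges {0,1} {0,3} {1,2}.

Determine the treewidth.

A width-1 tree decomposition is:
Bags: B1 = {0, 1}  B2 = {1, 2}  B3 = {0, 3}
Tree: B1–B2, B1–B3
Every bag has size at most 2, so the width is 2 − 1 = 1 and tw(G) ≤ 1. G has an edge, so its treewidth is at least 1. Therefore the treewidth is 1.

1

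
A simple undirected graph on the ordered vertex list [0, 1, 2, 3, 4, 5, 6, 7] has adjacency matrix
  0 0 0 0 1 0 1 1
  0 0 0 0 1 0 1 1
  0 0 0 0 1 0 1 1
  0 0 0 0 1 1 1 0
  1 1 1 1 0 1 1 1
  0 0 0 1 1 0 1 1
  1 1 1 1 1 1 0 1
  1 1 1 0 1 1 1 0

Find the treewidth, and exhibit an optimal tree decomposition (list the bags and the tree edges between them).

Treewidth 3.
One optimal decomposition is:
Bags: B1 = {4, 5, 6, 7}  B2 = {1, 4, 6, 7}  B3 = {3, 4, 5, 6}  B4 = {0, 4, 6, 7}  B5 = {2, 4, 6, 7}
Tree: B1–B2, B1–B3, B2–B4, B1–B5

The largest bag has 4 vertices, giving width 3; this decomposition certifies tw(G) ≤ 3. For the lower bound, the 4 vertices {3, 4, 5, 6} are pairwise adjacent, and any tree decomposition puts a clique entirely inside one bag — forcing width ≥ 3. Combining the bounds, tw(G) = 3.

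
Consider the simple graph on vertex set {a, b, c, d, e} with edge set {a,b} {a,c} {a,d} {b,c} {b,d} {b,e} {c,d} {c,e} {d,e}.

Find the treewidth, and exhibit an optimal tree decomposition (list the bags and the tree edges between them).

Each bag holds 4 vertices, so the decomposition has width 3, which upper-bounds the treewidth. For the lower bound, the 4 vertices {b, c, d, e} are pairwise adjacent, and any tree decomposition puts a clique entirely inside one bag — forcing width ≥ 3. The upper and lower bounds meet at 3, so that is the treewidth.

Treewidth 3.
One optimal decomposition is:
Bags: B1 = {b, c, d, e}  B2 = {a, b, c, d}
Tree: B1–B2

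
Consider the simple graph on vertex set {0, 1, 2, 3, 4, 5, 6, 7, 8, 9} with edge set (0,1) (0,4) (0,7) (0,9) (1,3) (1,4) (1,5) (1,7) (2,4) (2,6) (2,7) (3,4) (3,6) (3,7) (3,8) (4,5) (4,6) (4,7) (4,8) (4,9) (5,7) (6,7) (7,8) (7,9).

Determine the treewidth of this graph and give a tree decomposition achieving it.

Treewidth 3.
One such decomposition:
Bags: B1 = {3, 4, 6, 7}  B2 = {2, 4, 6, 7}  B3 = {1, 3, 4, 7}  B4 = {0, 1, 4, 7}  B5 = {1, 4, 5, 7}  B6 = {0, 4, 7, 9}  B7 = {3, 4, 7, 8}
Tree: B1–B2, B1–B3, B3–B4, B3–B5, B4–B6, B1–B7

The largest bag has 4 vertices, giving width 3; this decomposition certifies tw(G) ≤ 3. For the lower bound, the 4 vertices {0, 1, 4, 7} are pairwise adjacent, and any tree decomposition puts a clique entirely inside one bag — forcing width ≥ 3. Therefore the treewidth is 3.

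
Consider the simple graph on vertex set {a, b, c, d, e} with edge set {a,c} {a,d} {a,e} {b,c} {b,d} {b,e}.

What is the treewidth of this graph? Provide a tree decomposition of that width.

Treewidth 2.
One optimal decomposition is:
Bags: B1 = {a, b, c}  B2 = {a, b, e}  B3 = {a, b, d}
Tree: B1–B2, B2–B3

Each bag holds 3 vertices, so the decomposition has width 2, which upper-bounds the treewidth. Since a–c–b–e–a is a cycle in G, G is not acyclic. Forests are exactly the graphs of treewidth ≤ 1, so tw(G) ≥ 2. Hence tw(G) = 2 exactly.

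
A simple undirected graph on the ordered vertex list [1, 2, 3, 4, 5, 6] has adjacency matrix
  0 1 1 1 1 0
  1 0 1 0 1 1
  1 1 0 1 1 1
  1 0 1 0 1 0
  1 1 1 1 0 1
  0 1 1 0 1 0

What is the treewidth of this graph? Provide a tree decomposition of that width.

Treewidth 3.
One optimal decomposition is:
Bags: B1 = {2, 3, 5, 6}  B2 = {1, 2, 3, 5}  B3 = {1, 3, 4, 5}
Tree: B1–B2, B2–B3

Every bag has size at most 4, so the width is 4 − 1 = 3 and tw(G) ≤ 3. On the other hand G contains the 4-clique {1, 2, 3, 5}. A clique must lie in a single bag of any decomposition, so no decomposition can have width below 3. Combining the bounds, tw(G) = 3.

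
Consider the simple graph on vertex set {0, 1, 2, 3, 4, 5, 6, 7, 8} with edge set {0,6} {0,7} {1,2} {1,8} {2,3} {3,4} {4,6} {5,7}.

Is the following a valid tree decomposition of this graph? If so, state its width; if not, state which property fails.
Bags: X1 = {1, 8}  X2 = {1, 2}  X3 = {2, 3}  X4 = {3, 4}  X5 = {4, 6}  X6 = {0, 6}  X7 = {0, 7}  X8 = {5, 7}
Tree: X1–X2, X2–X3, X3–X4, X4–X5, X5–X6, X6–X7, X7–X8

Yes; width 1.

Every vertex of G appears in some bag (union = {0, 1, 2, 3, 4, 5, 6, 7, 8}); every edge is covered by a bag; and for each vertex v the set of bags containing v is connected in the bag tree. The decomposition is therefore valid. The largest bag has 2 vertices, so the width is 1.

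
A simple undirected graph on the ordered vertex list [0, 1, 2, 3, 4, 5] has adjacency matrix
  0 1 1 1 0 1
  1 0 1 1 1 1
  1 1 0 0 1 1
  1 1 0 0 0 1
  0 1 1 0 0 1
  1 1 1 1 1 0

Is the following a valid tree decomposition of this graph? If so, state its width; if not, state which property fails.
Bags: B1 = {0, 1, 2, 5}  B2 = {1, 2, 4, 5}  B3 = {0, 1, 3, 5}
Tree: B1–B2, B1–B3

Every vertex of G appears in some bag (union = {0, 1, 2, 3, 4, 5}); every edge is covered by a bag; and for each vertex v the set of bags containing v is connected in the bag tree. The decomposition is therefore valid. The largest bag has 4 vertices, so the width is 3.

Yes; width 3.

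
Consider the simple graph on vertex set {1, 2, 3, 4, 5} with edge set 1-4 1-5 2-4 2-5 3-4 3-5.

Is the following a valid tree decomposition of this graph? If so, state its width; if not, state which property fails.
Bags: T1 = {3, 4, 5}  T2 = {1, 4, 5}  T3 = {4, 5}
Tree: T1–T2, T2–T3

No — vertex 2 appears in no bag.

A tree decomposition must satisfy three properties: every vertex lies in some bag; for every edge, both endpoints lie together in some bag; and for every vertex, the bags containing it form a connected subtree. Here vertex 2 appears in no bag, so the decomposition is invalid.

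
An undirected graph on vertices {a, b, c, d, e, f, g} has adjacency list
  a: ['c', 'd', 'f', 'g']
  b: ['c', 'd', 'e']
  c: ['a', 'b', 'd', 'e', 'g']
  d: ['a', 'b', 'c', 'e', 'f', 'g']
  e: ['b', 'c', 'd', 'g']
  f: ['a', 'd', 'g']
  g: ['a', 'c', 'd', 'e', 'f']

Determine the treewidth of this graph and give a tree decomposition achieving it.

The largest bag has 4 vertices, giving width 3; this decomposition certifies tw(G) ≤ 3. Conversely, {c, d, e, g} is a clique of size 4, and the vertices of any clique must share a bag in every tree decomposition; so some bag has ≥ 4 vertices and tw(G) ≥ 3. Combining the bounds, tw(G) = 3.

Treewidth 3.
Bags: B1 = {a, d, f, g}  B2 = {a, c, d, g}  B3 = {c, d, e, g}  B4 = {b, c, d, e}
Tree: B1–B2, B2–B3, B3–B4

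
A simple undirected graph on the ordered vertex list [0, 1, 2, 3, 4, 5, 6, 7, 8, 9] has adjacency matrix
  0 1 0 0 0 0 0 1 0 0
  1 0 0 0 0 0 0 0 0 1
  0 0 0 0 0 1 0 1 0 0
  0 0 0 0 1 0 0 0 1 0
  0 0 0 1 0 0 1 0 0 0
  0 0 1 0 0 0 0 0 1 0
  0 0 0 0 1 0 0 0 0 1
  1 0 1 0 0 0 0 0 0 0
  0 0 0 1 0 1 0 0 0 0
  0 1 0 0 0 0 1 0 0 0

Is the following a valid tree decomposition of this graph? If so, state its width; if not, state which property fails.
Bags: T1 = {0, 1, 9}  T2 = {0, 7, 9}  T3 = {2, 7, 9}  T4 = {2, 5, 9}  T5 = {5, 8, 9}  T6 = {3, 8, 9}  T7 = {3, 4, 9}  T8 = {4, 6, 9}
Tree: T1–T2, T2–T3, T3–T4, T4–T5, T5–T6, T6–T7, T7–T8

Checking the three conditions: (i) the bags cover all of {0, 1, 2, 3, 4, 5, 6, 7, 8, 9}; (ii) for each edge, some bag contains both endpoints; (iii) the bags containing any fixed vertex form a subtree. All hold, so the decomposition is valid with width 3 − 1 = 2.

Yes; width 2.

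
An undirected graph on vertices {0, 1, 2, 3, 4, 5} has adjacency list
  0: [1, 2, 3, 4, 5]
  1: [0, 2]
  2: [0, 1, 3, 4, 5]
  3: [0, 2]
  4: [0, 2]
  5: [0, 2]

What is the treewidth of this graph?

A width-2 tree decomposition is:
Bags: B1 = {0, 1, 2}  B2 = {0, 2, 3}  B3 = {0, 2, 5}  B4 = {0, 2, 4}
Tree: B1–B2, B1–B3, B3–B4
Each bag holds 3 vertices, so the decomposition has width 2, which upper-bounds the treewidth. For the lower bound, the 3 vertices {0, 1, 2} are pairwise adjacent, and any tree decomposition puts a clique entirely inside one bag — forcing width ≥ 2. The upper and lower bounds meet at 2, so that is the treewidth.

2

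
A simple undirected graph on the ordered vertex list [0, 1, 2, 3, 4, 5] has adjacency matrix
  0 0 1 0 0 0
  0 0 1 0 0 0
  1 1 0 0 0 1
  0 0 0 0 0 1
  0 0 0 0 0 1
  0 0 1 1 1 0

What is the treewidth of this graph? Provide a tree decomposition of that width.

Treewidth 1.
One optimal decomposition is:
Bags: B1 = {4, 5}  B2 = {2, 5}  B3 = {3, 5}  B4 = {1, 2}  B5 = {0, 2}
Tree: B1–B2, B1–B3, B2–B4, B2–B5

The largest bag has 2 vertices, giving width 1; this decomposition certifies tw(G) ≤ 1. G has an edge, so its treewidth is at least 1. Combining the bounds, tw(G) = 1.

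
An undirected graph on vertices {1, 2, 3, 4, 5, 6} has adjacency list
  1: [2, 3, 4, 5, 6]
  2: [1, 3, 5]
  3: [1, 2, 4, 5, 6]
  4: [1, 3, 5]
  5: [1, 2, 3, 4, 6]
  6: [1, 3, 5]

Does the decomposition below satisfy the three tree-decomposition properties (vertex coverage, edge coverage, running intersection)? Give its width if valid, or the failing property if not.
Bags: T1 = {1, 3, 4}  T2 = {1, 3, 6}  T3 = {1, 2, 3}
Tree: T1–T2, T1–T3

A tree decomposition must satisfy three properties: every vertex lies in some bag; for every edge, both endpoints lie together in some bag; and for every vertex, the bags containing it form a connected subtree. Here vertex 5 appears in no bag, so the decomposition is invalid.

No — vertex 5 appears in no bag.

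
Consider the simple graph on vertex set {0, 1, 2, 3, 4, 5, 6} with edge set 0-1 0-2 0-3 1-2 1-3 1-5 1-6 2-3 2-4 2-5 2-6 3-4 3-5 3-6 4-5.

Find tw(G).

3

A width-3 tree decomposition is:
Bags: B1 = {1, 2, 3, 6}  B2 = {1, 2, 3, 5}  B3 = {0, 1, 2, 3}  B4 = {2, 3, 4, 5}
Tree: B1–B2, B2–B3, B2–B4
The largest bag has 4 vertices, giving width 3; this decomposition certifies tw(G) ≤ 3. On the other hand G contains the 4-clique {0, 1, 2, 3}. A clique must lie in a single bag of any decomposition, so no decomposition can have width below 3. Hence tw(G) = 3 exactly.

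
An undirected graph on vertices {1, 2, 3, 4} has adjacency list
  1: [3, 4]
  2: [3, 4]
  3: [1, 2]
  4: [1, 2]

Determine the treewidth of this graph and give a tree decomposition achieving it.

Treewidth 2.
One such decomposition:
Bags: B1 = {1, 3, 4}  B2 = {2, 3, 4}
Tree: B1–B2

Every bag has size at most 3, so the width is 3 − 1 = 2 and tw(G) ≤ 2. Since 4–1–3–2–4 is a cycle in G, G is not acyclic. Forests are exactly the graphs of treewidth ≤ 1, so tw(G) ≥ 2. The upper and lower bounds meet at 2, so that is the treewidth.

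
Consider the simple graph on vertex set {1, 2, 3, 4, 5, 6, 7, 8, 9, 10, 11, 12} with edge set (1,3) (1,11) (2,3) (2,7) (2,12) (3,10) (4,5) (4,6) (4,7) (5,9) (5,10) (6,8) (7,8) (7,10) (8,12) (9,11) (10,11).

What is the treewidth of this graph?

3

A width-3 tree decomposition is:
Bags: B1 = {2, 6, 8, 12}  B2 = {2, 6, 7, 8}  B3 = {2, 4, 6, 7}  B4 = {2, 3, 4, 7}  B5 = {3, 4, 7, 10}  B6 = {3, 4, 5, 10}  B7 = {1, 3, 5, 10}  B8 = {1, 5, 10, 11}  B9 = {1, 5, 9, 11}
Tree: B1–B2, B2–B3, B3–B4, B4–B5, B5–B6, B6–B7, B7–B8, B8–B9
The largest bag has 4 vertices, giving width 3; this decomposition certifies tw(G) ≤ 3. For the lower bound: the 4 vertex sets {6,8,12}, {2}, {7}, {3,4,5,10} are disjoint, each induces a connected subgraph, and every pair is joined by at least one edge of G. Contracting each set to a single vertex therefore yields K_{4} as a minor, and since treewidth is minor-monotone, tw(G) ≥ tw(K_{4}) = 3. Combining the bounds, tw(G) = 3.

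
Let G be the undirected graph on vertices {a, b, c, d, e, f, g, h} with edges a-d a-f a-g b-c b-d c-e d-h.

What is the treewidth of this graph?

1

A width-1 tree decomposition is:
Bags: B1 = {a, d}  B2 = {b, d}  B3 = {a, g}  B4 = {a, f}  B5 = {b, c}  B6 = {c, e}  B7 = {d, h}
Tree: B1–B2, B1–B3, B3–B4, B2–B5, B5–B6, B2–B7
The largest bag has 2 vertices, giving width 1; this decomposition certifies tw(G) ≤ 1. Since G has at least one edge (e.g. d–a), it is not an edgeless graph, so tw(G) ≥ 1. The upper and lower bounds meet at 1, so that is the treewidth.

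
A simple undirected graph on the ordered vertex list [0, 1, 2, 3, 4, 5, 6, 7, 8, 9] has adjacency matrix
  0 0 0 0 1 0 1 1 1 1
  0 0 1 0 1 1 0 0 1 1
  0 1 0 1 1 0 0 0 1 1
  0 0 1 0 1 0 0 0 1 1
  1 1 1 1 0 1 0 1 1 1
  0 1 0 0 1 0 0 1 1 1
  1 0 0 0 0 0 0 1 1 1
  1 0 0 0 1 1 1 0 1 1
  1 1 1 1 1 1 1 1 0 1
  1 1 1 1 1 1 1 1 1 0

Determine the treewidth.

4

A width-4 tree decomposition is:
Bags: B1 = {4, 5, 7, 8, 9}  B2 = {1, 4, 5, 8, 9}  B3 = {1, 2, 4, 8, 9}  B4 = {0, 4, 7, 8, 9}  B5 = {2, 3, 4, 8, 9}  B6 = {0, 6, 7, 8, 9}
Tree: B1–B2, B2–B3, B1–B4, B3–B5, B4–B6
The largest bag has 5 vertices, giving width 4; this decomposition certifies tw(G) ≤ 4. On the other hand G contains the 5-clique {0, 4, 7, 8, 9}. A clique must lie in a single bag of any decomposition, so no decomposition can have width below 4. Therefore the treewidth is 4.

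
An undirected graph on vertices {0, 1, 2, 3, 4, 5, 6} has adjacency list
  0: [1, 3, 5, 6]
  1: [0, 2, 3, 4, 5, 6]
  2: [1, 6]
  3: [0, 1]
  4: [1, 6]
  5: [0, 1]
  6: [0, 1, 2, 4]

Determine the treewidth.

2

A width-2 tree decomposition is:
Bags: B1 = {0, 1, 3}  B2 = {0, 1, 5}  B3 = {0, 1, 6}  B4 = {1, 4, 6}  B5 = {1, 2, 6}
Tree: B1–B2, B1–B3, B3–B4, B4–B5
The largest bag has 3 vertices, giving width 2; this decomposition certifies tw(G) ≤ 2. On the other hand G contains the 3-clique {0, 1, 3}. A clique must lie in a single bag of any decomposition, so no decomposition can have width below 2. The upper and lower bounds meet at 2, so that is the treewidth.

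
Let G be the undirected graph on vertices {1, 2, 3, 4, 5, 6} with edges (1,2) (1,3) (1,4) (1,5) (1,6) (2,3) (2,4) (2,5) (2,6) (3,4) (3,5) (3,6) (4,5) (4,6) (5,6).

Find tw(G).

5

A width-5 tree decomposition is:
Bags: B1 = {1, 2, 3, 4, 5, 6}
Tree: (single bag)
A single bag containing all 6 vertices is trivially a valid decomposition of width 5. On the other hand G contains the 6-clique {1, 2, 3, 4, 5, 6}. A clique must lie in a single bag of any decomposition, so no decomposition can have width below 5. Combining the bounds, tw(G) = 5.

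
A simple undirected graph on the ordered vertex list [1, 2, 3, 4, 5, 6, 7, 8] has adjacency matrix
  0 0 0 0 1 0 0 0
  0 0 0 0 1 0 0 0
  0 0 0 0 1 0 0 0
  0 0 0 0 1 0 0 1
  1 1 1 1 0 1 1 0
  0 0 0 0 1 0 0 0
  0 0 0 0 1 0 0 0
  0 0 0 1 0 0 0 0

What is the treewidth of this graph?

1

A width-1 tree decomposition is:
Bags: B1 = {5, 7}  B2 = {3, 5}  B3 = {5, 6}  B4 = {4, 5}  B5 = {2, 5}  B6 = {1, 5}  B7 = {4, 8}
Tree: B1–B2, B2–B3, B3–B4, B2–B5, B4–B6, B4–B7
The largest bag has 2 vertices, giving width 1; this decomposition certifies tw(G) ≤ 1. G has an edge, so its treewidth is at least 1. Therefore the treewidth is 1.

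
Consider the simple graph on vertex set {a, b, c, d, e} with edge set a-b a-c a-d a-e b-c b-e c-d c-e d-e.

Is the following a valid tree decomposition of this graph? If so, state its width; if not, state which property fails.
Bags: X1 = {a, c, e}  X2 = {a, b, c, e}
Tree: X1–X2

No — vertex d appears in no bag.

A tree decomposition must satisfy three properties: every vertex lies in some bag; for every edge, both endpoints lie together in some bag; and for every vertex, the bags containing it form a connected subtree. Here vertex d appears in no bag, so the decomposition is invalid.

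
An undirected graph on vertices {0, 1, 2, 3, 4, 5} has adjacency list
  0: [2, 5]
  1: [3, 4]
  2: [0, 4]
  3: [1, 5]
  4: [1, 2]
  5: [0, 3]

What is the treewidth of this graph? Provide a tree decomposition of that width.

Every bag has size at most 3, so the width is 3 − 1 = 2 and tw(G) ≤ 2. The edges 4–1–3–5–0–2–4 form a cycle, so G is not a tree and its treewidth is at least 2. Hence tw(G) = 2 exactly.

Treewidth 2.
One such decomposition:
Bags: B1 = {1, 3, 4}  B2 = {3, 4, 5}  B3 = {0, 4, 5}  B4 = {0, 2, 4}
Tree: B1–B2, B2–B3, B3–B4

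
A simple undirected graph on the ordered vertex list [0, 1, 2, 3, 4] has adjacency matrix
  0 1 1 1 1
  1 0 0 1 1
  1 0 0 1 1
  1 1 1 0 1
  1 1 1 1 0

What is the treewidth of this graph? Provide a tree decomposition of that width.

Treewidth 3.
One optimal decomposition is:
Bags: B1 = {0, 2, 3, 4}  B2 = {0, 1, 3, 4}
Tree: B1–B2

Each bag holds 4 vertices, so the decomposition has width 3, which upper-bounds the treewidth. Conversely, {0, 1, 3, 4} is a clique of size 4, and the vertices of any clique must share a bag in every tree decomposition; so some bag has ≥ 4 vertices and tw(G) ≥ 3. The upper and lower bounds meet at 3, so that is the treewidth.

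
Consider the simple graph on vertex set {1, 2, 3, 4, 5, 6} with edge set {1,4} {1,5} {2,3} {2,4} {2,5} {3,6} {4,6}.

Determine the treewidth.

2

A width-2 tree decomposition is:
Bags: B1 = {3, 4, 6}  B2 = {2, 3, 4}  B3 = {1, 2, 4}  B4 = {1, 2, 5}
Tree: B1–B2, B2–B3, B3–B4
Each bag holds 3 vertices, so the decomposition has width 2, which upper-bounds the treewidth. The edges 6–3–2–4–6 form a cycle, so G is not a tree and its treewidth is at least 2. Therefore the treewidth is 2.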